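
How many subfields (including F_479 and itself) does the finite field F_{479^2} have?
F_{479^2} has 2 subfields

The subfields of F_{p^n} are exactly the fields F_{p^d} for d | n (each is the fixed field of the unique index-d subgroup of Gal(F_{p^n}/F_p) ≅ Z/nZ). The divisors of n = 2 are {1, 2}, giving 2 subfields: F_{479^1}, F_{479^2}.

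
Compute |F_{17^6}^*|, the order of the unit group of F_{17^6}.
|F_{17^6}^*| = 24137568

F_{17^6} has 17^6 = 24137569 elements; its multiplicative group consists of all nonzero elements, so |F_{17^6}^*| = 24137569 - 1 = 24137568. (It is cyclic since any finite subgroup of the multiplicative group of a field is cyclic.)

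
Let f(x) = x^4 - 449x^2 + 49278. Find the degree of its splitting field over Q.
[K : Q] = 4

Solving the quadratic in x^2: x^2 = (449 ± √(449^2 - 4·49278))/2 = (449 ± √4489)/2 = (449 ± 67)/2, giving x^2 = 191 or x^2 = 258. So f(x) = (x^2 - 191)(x^2 - 258) and the roots of f are ±√191, ±√258. Hence the splitting field is K = Q(√191, √258). Since 191 and 258 are distinct squarefree integers > 1, their product 49278 is not a perfect square, so √258 ∉ Q(√191). By the tower law [K:Q] = [Q(√191,√258):Q(√191)] · [Q(√191):Q] = 2 · 2 = 4.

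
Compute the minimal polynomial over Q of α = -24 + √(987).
m_α(x) = x^2 + 48x - 411

From α + 24 = √(987), squaring gives (α + 24)^2 = 987, i.e. α^2 + 48α + 576 = 987, so α^2 + 48α - 411 = 0. The discriminant of x^2 + 48x - 411 is (48)^2 - 4·(-411) = 2304 + 1644 = 3948, and 4·(987) is not a perfect square in Q since 987 is squarefree and ≠ 1. Hence x^2 + 48x - 411 is irreducible over Q and is the minimal polynomial of α.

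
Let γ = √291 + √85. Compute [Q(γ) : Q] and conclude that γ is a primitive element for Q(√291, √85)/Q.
[Q(γ) : Q] = 4 (equivalently, Q(γ) = Q(√291, √85))

Obviously Q(γ) ⊆ Q(√291, √85), and [Q(√291, √85):Q] = 4 (since 291, 85 are distinct squarefree integers > 1 with 24735 not a perfect square). To show equality we compute the minimal polynomial of γ. From γ = √291 + √85: γ^2 = 291 + 2√(24735) + 85 = 376 + 2√(24735), so γ^2 - 376 = 2√(24735); squaring, (γ^2 - 376)^2 = 4·24735, i.e. γ^4 - 752γ^2 + 141376 - 98940 = 0, i.e. γ^4 - 752γ^2 + 42436 = 0. So γ is a root of x^4 - 752x^2 + 42436. This polynomial is irreducible over Q: it has no rational root (each ±√291 ± √85 is irrational), and any factorization into two quadratics over Q would force √(24735) ∈ Q (pairing opposite roots) or √291, √85 ∈ Q (other pairings), all impossible. Hence [Q(γ):Q] = 4 = [Q(√291, √85):Q], so Q(γ) = Q(√291, √85).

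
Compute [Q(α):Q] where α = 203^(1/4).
[Q(α):Q] = 4

α is a root of x^4 - 203. By Eisenstein's criterion at the prime p = 7 (which divides the constant term 203 but p^2 = 49 does not, since 203 is squarefree), x^4 - 203 is irreducible over Q. Hence [Q(α):Q] = 4.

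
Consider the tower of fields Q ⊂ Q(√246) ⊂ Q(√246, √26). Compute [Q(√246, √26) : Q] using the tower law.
[Q(√246, √26) : Q] = 4

[Q(√246):Q] = 2 (min poly x^2 - 246, irreducible since 246 is squarefree > 1). For the top step, suppose √26 ∈ Q(√246), say √26 = c + d√246 with c, d ∈ Q. Squaring: 26 = c^2 + 246d^2 + 2cd√246. Since √246 ∉ Q this forces 2cd = 0. If d = 0 then √26 = c ∈ Q, contradicting 26 squarefree > 1. If c = 0 then 26 = 246d^2, so 246·26 = (246d)^2 is a perfect square in Q — but 246·26 = 6396 is not a perfect square (since 246 and 26 are distinct squarefree integers). Contradiction. Hence √26 ∉ Q(√246), so x^2 - 26 stays irreducible over Q(√246) and [Q(√246, √26) : Q(√246)] = 2. By the tower law, [Q(√246, √26) : Q] = 2 · 2 = 4.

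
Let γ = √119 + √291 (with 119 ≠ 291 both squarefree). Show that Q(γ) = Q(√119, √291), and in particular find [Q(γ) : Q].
[Q(γ) : Q] = 4 (equivalently, Q(γ) = Q(√119, √291))

Obviously Q(γ) ⊆ Q(√119, √291), and [Q(√119, √291):Q] = 4 (since 119, 291 are distinct squarefree integers > 1 with 34629 not a perfect square). To show equality we compute the minimal polynomial of γ. From γ = √119 + √291: γ^2 = 119 + 2√(34629) + 291 = 410 + 2√(34629), so γ^2 - 410 = 2√(34629); squaring, (γ^2 - 410)^2 = 4·34629, i.e. γ^4 - 820γ^2 + 168100 - 138516 = 0, i.e. γ^4 - 820γ^2 + 29584 = 0. So γ is a root of x^4 - 820x^2 + 29584. This polynomial is irreducible over Q: it has no rational root (each ±√119 ± √291 is irrational), and any factorization into two quadratics over Q would force √(34629) ∈ Q (pairing opposite roots) or √119, √291 ∈ Q (other pairings), all impossible. Hence [Q(γ):Q] = 4 = [Q(√119, √291):Q], so Q(γ) = Q(√119, √291).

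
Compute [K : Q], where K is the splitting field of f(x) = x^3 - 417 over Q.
[K : Q] = 6

The roots of x^3 - 417 are ∛417, ω∛417, ω^2∛417 where ω = e^(2πi/3) is a primitive cube root of unity, so K = Q(∛417, ω). Now [Q(∛417):Q] = 3 (since 417 is not a perfect cube, x^3 - 417 is irreducible) and [Q(ω):Q] = 2. Both 2 and 3 divide [K:Q], and [K:Q] ≤ 3·2 = 6, so [K:Q] = 6. (Equivalently: Q(∛417) ⊂ R but ω ∉ R, so [K : Q(∛417)] = 2.)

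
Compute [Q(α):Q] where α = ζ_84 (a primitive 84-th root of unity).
[Q(α):Q] = 24

The minimal polynomial of ζ_84 over Q is the 84-th cyclotomic polynomial Φ_84(x), which is irreducible over Q and has degree φ(84) = 24. Hence [Q(α):Q] = φ(84) = 24.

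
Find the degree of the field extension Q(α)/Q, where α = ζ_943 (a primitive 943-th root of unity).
[Q(α):Q] = 880

The minimal polynomial of ζ_943 over Q is the 943-th cyclotomic polynomial Φ_943(x), which is irreducible over Q and has degree φ(943) = 880. Hence [Q(α):Q] = φ(943) = 880.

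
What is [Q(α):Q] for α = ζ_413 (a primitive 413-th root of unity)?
[Q(α):Q] = 348

The minimal polynomial of ζ_413 over Q is the 413-th cyclotomic polynomial Φ_413(x), which is irreducible over Q and has degree φ(413) = 348. Hence [Q(α):Q] = φ(413) = 348.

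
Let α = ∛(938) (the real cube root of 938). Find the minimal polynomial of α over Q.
m_α(x) = x^3 - 938

α satisfies α^3 = 938, so x^3 - 938 annihilates α. By the rational root test, a rational root p/q (in lowest terms) of x^3 - 938 would satisfy p^3 = 938 q^3, forcing q = 1 and p^3 = 938; but 938 is not a perfect cube, contradiction. A monic cubic over Q with no rational root is irreducible (any nontrivial factorization would include a linear factor). Hence x^3 - 938 is the minimal polynomial of α, and in particular [Q(α):Q] = 3.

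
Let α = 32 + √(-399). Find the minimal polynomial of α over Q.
m_α(x) = x^2 - 64x + 1423

From α - 32 = √(-399), squaring gives (α - 32)^2 = -399, i.e. α^2 - 64α + 1024 = -399, so α^2 - 64α + 1423 = 0. The discriminant of x^2 - 64x + 1423 is (-64)^2 - 4·(1423) = 4096 - 5692 = -1596, and 4·(-399) is not a perfect square in Q since -399 is squarefree and ≠ 1. Hence x^2 - 64x + 1423 is irreducible over Q and is the minimal polynomial of α.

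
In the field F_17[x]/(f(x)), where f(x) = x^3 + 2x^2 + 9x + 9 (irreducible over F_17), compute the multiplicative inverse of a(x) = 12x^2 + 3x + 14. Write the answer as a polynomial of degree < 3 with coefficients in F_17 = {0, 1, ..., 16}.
a(x)^(-1) ≡ 4x^2 + 13x + 16 (mod f(x))

Since f is irreducible over F_17, F_17[x]/(f) is a field and a(x) ≠ 0 has an inverse. Apply the extended Euclidean algorithm to f(x) and a(x) in F_17[x]: f(x) = (10x + 9)·a(x) + (12x + 2);  a(x) = (x + 10)·(12x + 2) + (11). The last nonzero remainder is the constant 11 = gcd(f, a) in F_17. Back-substituting through the division chain expresses 11 = s(x)·a(x) + t(x)·f(x) with s(x) ≡ 10x^2 + 7x + 6 (mod f), so (10x^2 + 7x + 6)·a(x) ≡ 11 (mod f). Multiplying by 11^(-1) ≡ 14 in F_17 gives a(x)^(-1) ≡ 14·(10x^2 + 7x + 6) ≡ 4x^2 + 13x + 16 (mod f). Check: (12x^2 + 3x + 14)·(4x^2 + 13x + 16) = 14x^4 + 15x^3 + 15x^2 + 9x + 3 ≡ 1 (mod x^3 + 2x^2 + 9x + 9).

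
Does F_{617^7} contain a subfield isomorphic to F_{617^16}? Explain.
No: F_{617^16} is not a subfield of F_{617^7}

F_{p^m} embeds in F_{p^n} iff m | n. Here 16 ∤ 7 (since 7 = 0·16 + 7 with remainder 7 ≠ 0), so F_{617^16} is not a subfield of F_{617^7}. Equivalently: if it were, the tower law would give 16 = [F_{617^16}:F_617] dividing [F_{617^7}:F_617] = 7, contradiction.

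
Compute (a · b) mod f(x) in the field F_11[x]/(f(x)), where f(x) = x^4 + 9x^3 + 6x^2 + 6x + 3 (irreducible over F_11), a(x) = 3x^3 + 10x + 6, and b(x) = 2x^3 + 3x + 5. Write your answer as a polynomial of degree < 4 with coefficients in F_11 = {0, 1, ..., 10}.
a · b ≡ 8x^3 + 3x^2 + 7x + 1 (mod f(x))

Multiply in F_11[x]: a(x)·b(x) = (3x^3 + 10x + 6)·(2x^3 + 3x + 5) = 6x^6 + 7x^4 + 5x^3 + 8x^2 + 2x + 8. This has degree ≥ 4, so divide by f(x) over F_11: 6x^6 + 7x^4 + 5x^3 + 8x^2 + 2x + 8 = (6x^2 + x + 6)·(x^4 + 9x^3 + 6x^2 + 6x + 3) + (8x^3 + 3x^2 + 7x + 1). Hence a·b ≡ 8x^3 + 3x^2 + 7x + 1 (mod f). (F_11[x]/(f) is a field with 11^4 = 14641 elements since f is irreducible of degree 4.)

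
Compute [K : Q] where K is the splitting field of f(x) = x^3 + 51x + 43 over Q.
[K : Q] = 6

By the rational root test, any rational root of the monic integer polynomial f(x) = x^3 + 51x + 43 must be an integer dividing the constant term 43, i.e. one of ±{1, 43}. Evaluating: f(1) = 95, f(-1) = -9, f(43) = 81743, f(-43) = -81657; none is 0, so f has no rational root and is therefore irreducible over Q (a cubic with no linear factor over a field is irreducible). For an irreducible cubic, the Galois group is A_3 or S_3 according as the discriminant disc(f) = -4a^3 - 27b^2 = -4·(51)^3 - 27·(43)^2 = -580527 is or is not a square in Q. Here disc(f) = -580527 is not a perfect square in Q, so the Galois group of f over Q is not contained in A_3 and must be all of S_3. The splitting field has degree |S_3| = 6 over Q, so [K : Q] = 6.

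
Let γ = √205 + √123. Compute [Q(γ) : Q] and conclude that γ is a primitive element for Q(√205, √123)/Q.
[Q(γ) : Q] = 4 (equivalently, Q(γ) = Q(√205, √123))

Obviously Q(γ) ⊆ Q(√205, √123), and [Q(√205, √123):Q] = 4 (since 205, 123 are distinct squarefree integers > 1 with 25215 not a perfect square). To show equality we compute the minimal polynomial of γ. From γ = √205 + √123: γ^2 = 205 + 2√(25215) + 123 = 328 + 2√(25215), so γ^2 - 328 = 2√(25215); squaring, (γ^2 - 328)^2 = 4·25215, i.e. γ^4 - 656γ^2 + 107584 - 100860 = 0, i.e. γ^4 - 656γ^2 + 6724 = 0. So γ is a root of x^4 - 656x^2 + 6724. This polynomial is irreducible over Q: it has no rational root (each ±√205 ± √123 is irrational), and any factorization into two quadratics over Q would force √(25215) ∈ Q (pairing opposite roots) or √205, √123 ∈ Q (other pairings), all impossible. Hence [Q(γ):Q] = 4 = [Q(√205, √123):Q], so Q(γ) = Q(√205, √123).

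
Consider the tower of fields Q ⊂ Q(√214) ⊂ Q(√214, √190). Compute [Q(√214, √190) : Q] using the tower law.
[Q(√214, √190) : Q] = 4

[Q(√214):Q] = 2 (min poly x^2 - 214, irreducible since 214 is squarefree > 1). For the top step, suppose √190 ∈ Q(√214), say √190 = c + d√214 with c, d ∈ Q. Squaring: 190 = c^2 + 214d^2 + 2cd√214. Since √214 ∉ Q this forces 2cd = 0. If d = 0 then √190 = c ∈ Q, contradicting 190 squarefree > 1. If c = 0 then 190 = 214d^2, so 214·190 = (214d)^2 is a perfect square in Q — but 214·190 = 40660 is not a perfect square (since 214 and 190 are distinct squarefree integers). Contradiction. Hence √190 ∉ Q(√214), so x^2 - 190 stays irreducible over Q(√214) and [Q(√214, √190) : Q(√214)] = 2. By the tower law, [Q(√214, √190) : Q] = 2 · 2 = 4.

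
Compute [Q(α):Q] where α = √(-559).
[Q(α):Q] = 2

[Q(α):Q] equals the degree of the minimal polynomial of α. Here α^2 = -559 and x^2 + 559 is irreducible (d = -559 is squarefree, ≠ 1, hence not a square), so deg(m_α) = 2. Thus [Q(α):Q] = 2.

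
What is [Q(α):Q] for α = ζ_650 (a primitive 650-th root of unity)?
[Q(α):Q] = 240

The minimal polynomial of ζ_650 over Q is the 650-th cyclotomic polynomial Φ_650(x), which is irreducible over Q and has degree φ(650) = 240. Hence [Q(α):Q] = φ(650) = 240.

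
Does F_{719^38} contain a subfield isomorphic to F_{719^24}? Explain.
No: F_{719^24} is not a subfield of F_{719^38}

F_{p^m} embeds in F_{p^n} iff m | n. Here 24 ∤ 38 (since 38 = 1·24 + 14 with remainder 14 ≠ 0), so F_{719^24} is not a subfield of F_{719^38}. Equivalently: if it were, the tower law would give 24 = [F_{719^24}:F_719] dividing [F_{719^38}:F_719] = 38, contradiction.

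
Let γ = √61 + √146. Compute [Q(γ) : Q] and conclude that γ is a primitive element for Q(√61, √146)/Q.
[Q(γ) : Q] = 4 (equivalently, Q(γ) = Q(√61, √146))

Obviously Q(γ) ⊆ Q(√61, √146), and [Q(√61, √146):Q] = 4 (since 61, 146 are distinct squarefree integers > 1 with 8906 not a perfect square). To show equality we compute the minimal polynomial of γ. From γ = √61 + √146: γ^2 = 61 + 2√(8906) + 146 = 207 + 2√(8906), so γ^2 - 207 = 2√(8906); squaring, (γ^2 - 207)^2 = 4·8906, i.e. γ^4 - 414γ^2 + 42849 - 35624 = 0, i.e. γ^4 - 414γ^2 + 7225 = 0. So γ is a root of x^4 - 414x^2 + 7225. This polynomial is irreducible over Q: it has no rational root (each ±√61 ± √146 is irrational), and any factorization into two quadratics over Q would force √(8906) ∈ Q (pairing opposite roots) or √61, √146 ∈ Q (other pairings), all impossible. Hence [Q(γ):Q] = 4 = [Q(√61, √146):Q], so Q(γ) = Q(√61, √146).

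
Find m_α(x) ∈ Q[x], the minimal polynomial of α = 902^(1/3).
m_α(x) = x^3 - 902

α satisfies α^3 = 902, so x^3 - 902 annihilates α. By the rational root test, a rational root p/q (in lowest terms) of x^3 - 902 would satisfy p^3 = 902 q^3, forcing q = 1 and p^3 = 902; but 902 is not a perfect cube, contradiction. A monic cubic over Q with no rational root is irreducible (any nontrivial factorization would include a linear factor). Hence x^3 - 902 is the minimal polynomial of α, and in particular [Q(α):Q] = 3.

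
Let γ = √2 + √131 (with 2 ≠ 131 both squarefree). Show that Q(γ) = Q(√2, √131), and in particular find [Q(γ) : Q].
[Q(γ) : Q] = 4 (equivalently, Q(γ) = Q(√2, √131))

Obviously Q(γ) ⊆ Q(√2, √131), and [Q(√2, √131):Q] = 4 (since 2, 131 are distinct squarefree integers > 1 with 262 not a perfect square). To show equality we compute the minimal polynomial of γ. From γ = √2 + √131: γ^2 = 2 + 2√(262) + 131 = 133 + 2√(262), so γ^2 - 133 = 2√(262); squaring, (γ^2 - 133)^2 = 4·262, i.e. γ^4 - 266γ^2 + 17689 - 1048 = 0, i.e. γ^4 - 266γ^2 + 16641 = 0. So γ is a root of x^4 - 266x^2 + 16641. This polynomial is irreducible over Q: it has no rational root (each ±√2 ± √131 is irrational), and any factorization into two quadratics over Q would force √(262) ∈ Q (pairing opposite roots) or √2, √131 ∈ Q (other pairings), all impossible. Hence [Q(γ):Q] = 4 = [Q(√2, √131):Q], so Q(γ) = Q(√2, √131).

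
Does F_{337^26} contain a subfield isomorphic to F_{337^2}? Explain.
Yes: F_{337^2} is a subfield of F_{337^26}

F_{p^m} embeds in F_{p^n} iff m | n (since F_{p^n} is the splitting field of x^(p^n) - x, and F_{p^m} ⊂ F_{p^n} forces p^n to be a power of p^m, i.e. m | n; conversely if m | n then every root of x^(p^m) - x is a root of x^(p^n) - x). Here 2 | 26 (since 26 = 13·2), so F_{337^2} is a subfield of F_{337^26}, and [F_{337^26} : F_{337^2}] = 26/2 = 13.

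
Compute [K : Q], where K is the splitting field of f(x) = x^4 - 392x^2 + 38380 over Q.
[K : Q] = 4

Solving the quadratic in x^2: x^2 = (392 ± √(392^2 - 4·38380))/2 = (392 ± √144)/2 = (392 ± 12)/2, giving x^2 = 190 or x^2 = 202. So f(x) = (x^2 - 190)(x^2 - 202) and the roots of f are ±√190, ±√202. Hence the splitting field is K = Q(√190, √202). Since 190 and 202 are distinct squarefree integers > 1, their product 38380 is not a perfect square, so √202 ∉ Q(√190). By the tower law [K:Q] = [Q(√190,√202):Q(√190)] · [Q(√190):Q] = 2 · 2 = 4.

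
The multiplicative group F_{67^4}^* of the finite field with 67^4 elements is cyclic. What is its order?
|F_{67^4}^*| = 20151120

F_{67^4} has 67^4 = 20151121 elements; its multiplicative group consists of all nonzero elements, so |F_{67^4}^*| = 20151121 - 1 = 20151120. (It is cyclic since any finite subgroup of the multiplicative group of a field is cyclic.)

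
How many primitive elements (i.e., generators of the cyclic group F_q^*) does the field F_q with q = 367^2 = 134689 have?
There are φ(134688) = 42240 primitive elements

F_q^* is cyclic of order q - 1 = 134688. A cyclic group of order m has exactly φ(m) generators. Here m = 134688 = 2^5 · 3 · 23 · 61, so the number of primitive elements is φ(134688) = 42240.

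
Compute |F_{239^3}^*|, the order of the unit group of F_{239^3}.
|F_{239^3}^*| = 13651918

F_{239^3} has 239^3 = 13651919 elements; its multiplicative group consists of all nonzero elements, so |F_{239^3}^*| = 13651919 - 1 = 13651918. (It is cyclic since any finite subgroup of the multiplicative group of a field is cyclic.)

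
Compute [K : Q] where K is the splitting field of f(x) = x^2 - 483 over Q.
[K : Q] = 2

f(x) = x^2 - 483 factors as (x - √483)(x + √483). The splitting field is K = Q(√483). Since 483 is squarefree and > 1, it is not a perfect square, so x^2 - 483 is irreducible over Q and [Q(√483) : Q] = 2. Hence [K : Q] = 2.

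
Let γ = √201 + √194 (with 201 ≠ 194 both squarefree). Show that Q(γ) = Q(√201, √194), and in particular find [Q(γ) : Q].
[Q(γ) : Q] = 4 (equivalently, Q(γ) = Q(√201, √194))

Obviously Q(γ) ⊆ Q(√201, √194), and [Q(√201, √194):Q] = 4 (since 201, 194 are distinct squarefree integers > 1 with 38994 not a perfect square). To show equality we compute the minimal polynomial of γ. From γ = √201 + √194: γ^2 = 201 + 2√(38994) + 194 = 395 + 2√(38994), so γ^2 - 395 = 2√(38994); squaring, (γ^2 - 395)^2 = 4·38994, i.e. γ^4 - 790γ^2 + 156025 - 155976 = 0, i.e. γ^4 - 790γ^2 + 49 = 0. So γ is a root of x^4 - 790x^2 + 49. This polynomial is irreducible over Q: it has no rational root (each ±√201 ± √194 is irrational), and any factorization into two quadratics over Q would force √(38994) ∈ Q (pairing opposite roots) or √201, √194 ∈ Q (other pairings), all impossible. Hence [Q(γ):Q] = 4 = [Q(√201, √194):Q], so Q(γ) = Q(√201, √194).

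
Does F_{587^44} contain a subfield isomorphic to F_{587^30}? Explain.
No: F_{587^30} is not a subfield of F_{587^44}

F_{p^m} embeds in F_{p^n} iff m | n. Here 30 ∤ 44 (since 44 = 1·30 + 14 with remainder 14 ≠ 0), so F_{587^30} is not a subfield of F_{587^44}. Equivalently: if it were, the tower law would give 30 = [F_{587^30}:F_587] dividing [F_{587^44}:F_587] = 44, contradiction.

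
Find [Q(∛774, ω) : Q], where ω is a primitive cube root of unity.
[Q(∛774, ω) : Q] = 6

[Q(∛774):Q] = 3 (min poly x^3 - 774, irreducible since 774 is not a perfect cube). [Q(ω):Q] = 2 (min poly x^2 + x + 1). Since Q(∛774) ⊂ R and ω ∉ R, we have ω ∉ Q(∛774), so x^2 + x + 1 remains irreducible over Q(∛774) and [Q(∛774, ω) : Q(∛774)] = 2. By the tower law, [Q(∛774, ω) : Q] = 3 · 2 = 6. (In fact Q(∛774, ω) is the splitting field of x^3 - 774 over Q.)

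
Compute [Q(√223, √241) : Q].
[Q(√223, √241) : Q] = 4

[Q(√223):Q] = 2 (min poly x^2 - 223, irreducible since 223 is squarefree > 1). For the top step, suppose √241 ∈ Q(√223), say √241 = c + d√223 with c, d ∈ Q. Squaring: 241 = c^2 + 223d^2 + 2cd√223. Since √223 ∉ Q this forces 2cd = 0. If d = 0 then √241 = c ∈ Q, contradicting 241 squarefree > 1. If c = 0 then 241 = 223d^2, so 223·241 = (223d)^2 is a perfect square in Q — but 223·241 = 53743 is not a perfect square (since 223 and 241 are distinct squarefree integers). Contradiction. Hence √241 ∉ Q(√223), so x^2 - 241 stays irreducible over Q(√223) and [Q(√223, √241) : Q(√223)] = 2. By the tower law, [Q(√223, √241) : Q] = 2 · 2 = 4.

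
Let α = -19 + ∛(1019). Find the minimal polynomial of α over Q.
m_α(x) = x^3 + 57x^2 + 1083x + 5840

Set β = α + 19 = ∛(1019), so β^3 = 1019. Then (α + 19)^3 - 1019 = 0, i.e. α is a root of g(x) = (x + 19)^3 - 1019 = x^3 + 57x^2 + 1083x + 5840. Since g(x) = h(x + 19) where h(x) = x^3 - 1019, and h is irreducible over Q (because 1019 is not a perfect cube, so h has no rational root, and a monic cubic with no rational root is irreducible), g is also irreducible (irreducibility is preserved under the substitution x → x + 19). Hence m_α(x) = x^3 + 57x^2 + 1083x + 5840.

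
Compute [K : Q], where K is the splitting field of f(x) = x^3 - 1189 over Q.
[K : Q] = 6

The roots of x^3 - 1189 are ∛1189, ω∛1189, ω^2∛1189 where ω = e^(2πi/3) is a primitive cube root of unity, so K = Q(∛1189, ω). Now [Q(∛1189):Q] = 3 (since 1189 is not a perfect cube, x^3 - 1189 is irreducible) and [Q(ω):Q] = 2. Both 2 and 3 divide [K:Q], and [K:Q] ≤ 3·2 = 6, so [K:Q] = 6. (Equivalently: Q(∛1189) ⊂ R but ω ∉ R, so [K : Q(∛1189)] = 2.)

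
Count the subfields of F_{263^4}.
F_{263^4} has 3 subfields

The subfields of F_{p^n} are exactly the fields F_{p^d} for d | n (each is the fixed field of the unique index-d subgroup of Gal(F_{p^n}/F_p) ≅ Z/nZ). The divisors of n = 4 are {1, 2, 4}, giving 3 subfields: F_{263^1}, F_{263^2}, F_{263^4}.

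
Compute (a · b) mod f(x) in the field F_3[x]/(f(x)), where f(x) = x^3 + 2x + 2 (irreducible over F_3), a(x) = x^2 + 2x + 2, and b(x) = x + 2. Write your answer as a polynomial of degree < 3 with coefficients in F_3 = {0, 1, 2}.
a · b ≡ x^2 + x + 2 (mod f(x))

Multiply in F_3[x]: a(x)·b(x) = (x^2 + 2x + 2)·(x + 2) = x^3 + x^2 + 1. This has degree ≥ 3, so divide by f(x) over F_3: x^3 + x^2 + 1 = (1)·(x^3 + 2x + 2) + (x^2 + x + 2). Hence a·b ≡ x^2 + x + 2 (mod f). (F_3[x]/(f) is a field with 3^3 = 27 elements since f is irreducible of degree 3.)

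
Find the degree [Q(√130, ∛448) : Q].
[Q(√130, ∛448) : Q] = 6

Let L = Q(√130, ∛448). Since Q(√130) ⊂ L and [Q(√130):Q] = 2, the tower law gives 2 | [L:Q]. Likewise Q(∛448) ⊂ L with [Q(∛448):Q] = 3 (because 448 is not a perfect cube), so 3 | [L:Q]. As gcd(2,3) = 1, [L:Q] is divisible by 6. Conversely L is generated over Q by √130 and ∛448, so [L:Q] ≤ 2·3 = 6. Therefore [Q(√130, ∛448) : Q] = 6.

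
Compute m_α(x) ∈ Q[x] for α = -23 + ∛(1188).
m_α(x) = x^3 + 69x^2 + 1587x + 10979

Set β = α + 23 = ∛(1188), so β^3 = 1188. Then (α + 23)^3 - 1188 = 0, i.e. α is a root of g(x) = (x + 23)^3 - 1188 = x^3 + 69x^2 + 1587x + 10979. Since g(x) = h(x + 23) where h(x) = x^3 - 1188, and h is irreducible over Q (because 1188 is not a perfect cube, so h has no rational root, and a monic cubic with no rational root is irreducible), g is also irreducible (irreducibility is preserved under the substitution x → x + 23). Hence m_α(x) = x^3 + 69x^2 + 1587x + 10979.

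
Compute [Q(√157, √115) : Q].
[Q(√157, √115) : Q] = 4

[Q(√157):Q] = 2 (min poly x^2 - 157, irreducible since 157 is squarefree > 1). For the top step, suppose √115 ∈ Q(√157), say √115 = c + d√157 with c, d ∈ Q. Squaring: 115 = c^2 + 157d^2 + 2cd√157. Since √157 ∉ Q this forces 2cd = 0. If d = 0 then √115 = c ∈ Q, contradicting 115 squarefree > 1. If c = 0 then 115 = 157d^2, so 157·115 = (157d)^2 is a perfect square in Q — but 157·115 = 18055 is not a perfect square (since 157 and 115 are distinct squarefree integers). Contradiction. Hence √115 ∉ Q(√157), so x^2 - 115 stays irreducible over Q(√157) and [Q(√157, √115) : Q(√157)] = 2. By the tower law, [Q(√157, √115) : Q] = 2 · 2 = 4.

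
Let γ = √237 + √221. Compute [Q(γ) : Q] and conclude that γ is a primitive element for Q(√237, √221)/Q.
[Q(γ) : Q] = 4 (equivalently, Q(γ) = Q(√237, √221))

Obviously Q(γ) ⊆ Q(√237, √221), and [Q(√237, √221):Q] = 4 (since 237, 221 are distinct squarefree integers > 1 with 52377 not a perfect square). To show equality we compute the minimal polynomial of γ. From γ = √237 + √221: γ^2 = 237 + 2√(52377) + 221 = 458 + 2√(52377), so γ^2 - 458 = 2√(52377); squaring, (γ^2 - 458)^2 = 4·52377, i.e. γ^4 - 916γ^2 + 209764 - 209508 = 0, i.e. γ^4 - 916γ^2 + 256 = 0. So γ is a root of x^4 - 916x^2 + 256. This polynomial is irreducible over Q: it has no rational root (each ±√237 ± √221 is irrational), and any factorization into two quadratics over Q would force √(52377) ∈ Q (pairing opposite roots) or √237, √221 ∈ Q (other pairings), all impossible. Hence [Q(γ):Q] = 4 = [Q(√237, √221):Q], so Q(γ) = Q(√237, √221).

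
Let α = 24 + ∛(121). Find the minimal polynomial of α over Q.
m_α(x) = x^3 - 72x^2 + 1728x - 13945

Set β = α - 24 = ∛(121), so β^3 = 121. Then (α - 24)^3 - 121 = 0, i.e. α is a root of g(x) = (x - 24)^3 - 121 = x^3 - 72x^2 + 1728x - 13945. Since g(x) = h(x - 24) where h(x) = x^3 - 121, and h is irreducible over Q (because 121 is not a perfect cube, so h has no rational root, and a monic cubic with no rational root is irreducible), g is also irreducible (irreducibility is preserved under the substitution x → x - 24). Hence m_α(x) = x^3 - 72x^2 + 1728x - 13945.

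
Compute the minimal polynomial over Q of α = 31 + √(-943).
m_α(x) = x^2 - 62x + 1904

From α - 31 = √(-943), squaring gives (α - 31)^2 = -943, i.e. α^2 - 62α + 961 = -943, so α^2 - 62α + 1904 = 0. The discriminant of x^2 - 62x + 1904 is (-62)^2 - 4·(1904) = 3844 - 7616 = -3772, and 4·(-943) is not a perfect square in Q since -943 is squarefree and ≠ 1. Hence x^2 - 62x + 1904 is irreducible over Q and is the minimal polynomial of α.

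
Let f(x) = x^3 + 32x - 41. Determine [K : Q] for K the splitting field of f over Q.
[K : Q] = 6

By the rational root test, any rational root of the monic integer polynomial f(x) = x^3 + 32x - 41 must be an integer dividing the constant term -41, i.e. one of ±{1, 41}. Evaluating: f(1) = -8, f(-1) = -74, f(41) = 70192, f(-41) = -70274; none is 0, so f has no rational root and is therefore irreducible over Q (a cubic with no linear factor over a field is irreducible). For an irreducible cubic, the Galois group is A_3 or S_3 according as the discriminant disc(f) = -4a^3 - 27b^2 = -4·(32)^3 - 27·(-41)^2 = -176459 is or is not a square in Q. Here disc(f) = -176459 is not a perfect square in Q, so the Galois group of f over Q is not contained in A_3 and must be all of S_3. The splitting field has degree |S_3| = 6 over Q, so [K : Q] = 6.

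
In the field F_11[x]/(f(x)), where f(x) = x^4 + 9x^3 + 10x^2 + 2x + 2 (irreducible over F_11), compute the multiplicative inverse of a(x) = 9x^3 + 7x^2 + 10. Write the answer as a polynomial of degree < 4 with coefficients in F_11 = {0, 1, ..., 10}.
a(x)^(-1) ≡ x^2 + 8x + 3 (mod f(x))

Since f is irreducible over F_11, F_11[x]/(f) is a field and a(x) ≠ 0 has an inverse. Apply the extended Euclidean algorithm to f(x) and a(x) in F_11[x]: f(x) = (5x + 2)·a(x) + (7x^2 + 7x + 4);  a(x) = (6x + 6)·(7x^2 + 7x + 4) + (8). The last nonzero remainder is the constant 8 = gcd(f, a) in F_11. Back-substituting through the division chain expresses 8 = s(x)·a(x) + t(x)·f(x) with s(x) ≡ 8x^2 + 9x + 2 (mod f), so (8x^2 + 9x + 2)·a(x) ≡ 8 (mod f). Multiplying by 8^(-1) ≡ 7 in F_11 gives a(x)^(-1) ≡ 7·(8x^2 + 9x + 2) ≡ x^2 + 8x + 3 (mod f). Check: (9x^3 + 7x^2 + 10)·(x^2 + 8x + 3) = 9x^5 + 2x^4 + 6x^3 + 9x^2 + 3x + 8 ≡ 1 (mod x^4 + 9x^3 + 10x^2 + 2x + 2).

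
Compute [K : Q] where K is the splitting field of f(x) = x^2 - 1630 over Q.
[K : Q] = 2

f(x) = x^2 - 1630 factors as (x - √1630)(x + √1630). The splitting field is K = Q(√1630). Since 1630 is squarefree and > 1, it is not a perfect square, so x^2 - 1630 is irreducible over Q and [Q(√1630) : Q] = 2. Hence [K : Q] = 2.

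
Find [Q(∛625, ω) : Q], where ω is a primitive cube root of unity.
[Q(∛625, ω) : Q] = 6

[Q(∛625):Q] = 3 (min poly x^3 - 625, irreducible since 625 is not a perfect cube). [Q(ω):Q] = 2 (min poly x^2 + x + 1). Since Q(∛625) ⊂ R and ω ∉ R, we have ω ∉ Q(∛625), so x^2 + x + 1 remains irreducible over Q(∛625) and [Q(∛625, ω) : Q(∛625)] = 2. By the tower law, [Q(∛625, ω) : Q] = 3 · 2 = 6. (In fact Q(∛625, ω) is the splitting field of x^3 - 625 over Q.)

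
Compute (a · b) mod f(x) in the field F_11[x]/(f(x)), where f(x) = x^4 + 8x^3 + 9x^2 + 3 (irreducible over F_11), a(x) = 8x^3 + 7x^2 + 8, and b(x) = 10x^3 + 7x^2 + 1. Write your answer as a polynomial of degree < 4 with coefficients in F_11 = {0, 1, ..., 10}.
a · b ≡ 6x^2 + 2x + 3 (mod f(x))

Multiply in F_11[x]: a(x)·b(x) = (8x^3 + 7x^2 + 8)·(10x^3 + 7x^2 + 1) = 3x^6 + 5x^5 + 5x^4 + 8x^2 + 8. This has degree ≥ 4, so divide by f(x) over F_11: 3x^6 + 5x^5 + 5x^4 + 8x^2 + 8 = (3x^2 + 3x + 9)·(x^4 + 8x^3 + 9x^2 + 3) + (6x^2 + 2x + 3). Hence a·b ≡ 6x^2 + 2x + 3 (mod f). (F_11[x]/(f) is a field with 11^4 = 14641 elements since f is irreducible of degree 4.)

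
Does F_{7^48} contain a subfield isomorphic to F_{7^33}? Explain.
No: F_{7^33} is not a subfield of F_{7^48}

F_{p^m} embeds in F_{p^n} iff m | n. Here 33 ∤ 48 (since 48 = 1·33 + 15 with remainder 15 ≠ 0), so F_{7^33} is not a subfield of F_{7^48}. Equivalently: if it were, the tower law would give 33 = [F_{7^33}:F_7] dividing [F_{7^48}:F_7] = 48, contradiction.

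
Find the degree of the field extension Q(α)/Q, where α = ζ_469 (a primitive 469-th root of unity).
[Q(α):Q] = 396

The minimal polynomial of ζ_469 over Q is the 469-th cyclotomic polynomial Φ_469(x), which is irreducible over Q and has degree φ(469) = 396. Hence [Q(α):Q] = φ(469) = 396.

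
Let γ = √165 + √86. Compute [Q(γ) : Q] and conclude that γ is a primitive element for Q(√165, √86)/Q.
[Q(γ) : Q] = 4 (equivalently, Q(γ) = Q(√165, √86))

Obviously Q(γ) ⊆ Q(√165, √86), and [Q(√165, √86):Q] = 4 (since 165, 86 are distinct squarefree integers > 1 with 14190 not a perfect square). To show equality we compute the minimal polynomial of γ. From γ = √165 + √86: γ^2 = 165 + 2√(14190) + 86 = 251 + 2√(14190), so γ^2 - 251 = 2√(14190); squaring, (γ^2 - 251)^2 = 4·14190, i.e. γ^4 - 502γ^2 + 63001 - 56760 = 0, i.e. γ^4 - 502γ^2 + 6241 = 0. So γ is a root of x^4 - 502x^2 + 6241. This polynomial is irreducible over Q: it has no rational root (each ±√165 ± √86 is irrational), and any factorization into two quadratics over Q would force √(14190) ∈ Q (pairing opposite roots) or √165, √86 ∈ Q (other pairings), all impossible. Hence [Q(γ):Q] = 4 = [Q(√165, √86):Q], so Q(γ) = Q(√165, √86).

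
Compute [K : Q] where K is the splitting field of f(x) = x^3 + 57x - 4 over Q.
[K : Q] = 6

By the rational root test, any rational root of the monic integer polynomial f(x) = x^3 + 57x - 4 must be an integer dividing the constant term -4, i.e. one of ±{1, 2, 4}. Evaluating: f(1) = 54, f(-1) = -62, f(2) = 118, f(-2) = -126, f(4) = 288, f(-4) = -296; none is 0, so f has no rational root and is therefore irreducible over Q (a cubic with no linear factor over a field is irreducible). For an irreducible cubic, the Galois group is A_3 or S_3 according as the discriminant disc(f) = -4a^3 - 27b^2 = -4·(57)^3 - 27·(-4)^2 = -741204 is or is not a square in Q. Here disc(f) = -741204 is not a perfect square in Q, so the Galois group of f over Q is not contained in A_3 and must be all of S_3. The splitting field has degree |S_3| = 6 over Q, so [K : Q] = 6.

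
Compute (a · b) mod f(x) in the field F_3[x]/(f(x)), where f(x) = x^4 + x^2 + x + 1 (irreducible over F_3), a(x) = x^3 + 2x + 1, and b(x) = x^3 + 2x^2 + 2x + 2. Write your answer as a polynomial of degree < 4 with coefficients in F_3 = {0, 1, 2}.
a · b ≡ x^3 + x + 2 (mod f(x))

Multiply in F_3[x]: a(x)·b(x) = (x^3 + 2x + 1)·(x^3 + 2x^2 + 2x + 2) = x^6 + 2x^5 + x^4 + x^3 + 2. This has degree ≥ 4, so divide by f(x) over F_3: x^6 + 2x^5 + x^4 + x^3 + 2 = (x^2 + 2x)·(x^4 + x^2 + x + 1) + (x^3 + x + 2). Hence a·b ≡ x^3 + x + 2 (mod f). (F_3[x]/(f) is a field with 3^4 = 81 elements since f is irreducible of degree 4.)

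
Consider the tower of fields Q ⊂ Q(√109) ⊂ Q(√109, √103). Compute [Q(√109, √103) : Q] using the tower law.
[Q(√109, √103) : Q] = 4

[Q(√109):Q] = 2 (min poly x^2 - 109, irreducible since 109 is squarefree > 1). For the top step, suppose √103 ∈ Q(√109), say √103 = c + d√109 with c, d ∈ Q. Squaring: 103 = c^2 + 109d^2 + 2cd√109. Since √109 ∉ Q this forces 2cd = 0. If d = 0 then √103 = c ∈ Q, contradicting 103 squarefree > 1. If c = 0 then 103 = 109d^2, so 109·103 = (109d)^2 is a perfect square in Q — but 109·103 = 11227 is not a perfect square (since 109 and 103 are distinct squarefree integers). Contradiction. Hence √103 ∉ Q(√109), so x^2 - 103 stays irreducible over Q(√109) and [Q(√109, √103) : Q(√109)] = 2. By the tower law, [Q(√109, √103) : Q] = 2 · 2 = 4.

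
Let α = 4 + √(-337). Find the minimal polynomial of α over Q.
m_α(x) = x^2 - 8x + 353

From α - 4 = √(-337), squaring gives (α - 4)^2 = -337, i.e. α^2 - 8α + 16 = -337, so α^2 - 8α + 353 = 0. The discriminant of x^2 - 8x + 353 is (-8)^2 - 4·(353) = 64 - 1412 = -1348, and 4·(-337) is not a perfect square in Q since -337 is squarefree and ≠ 1. Hence x^2 - 8x + 353 is irreducible over Q and is the minimal polynomial of α.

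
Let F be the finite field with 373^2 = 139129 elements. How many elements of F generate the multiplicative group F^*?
There are φ(139128) = 38400 primitive elements

F_q^* is cyclic of order q - 1 = 139128. A cyclic group of order m has exactly φ(m) generators. Here m = 139128 = 2^3 · 3 · 11 · 17 · 31, so the number of primitive elements is φ(139128) = 38400.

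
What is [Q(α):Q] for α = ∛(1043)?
[Q(α):Q] = 3

The minimal polynomial of α is x^3 - 1043, irreducible over Q since 1043 is not a perfect cube (so x^3 - 1043 has no rational root). Hence [Q(α):Q] = deg(m_α) = 3.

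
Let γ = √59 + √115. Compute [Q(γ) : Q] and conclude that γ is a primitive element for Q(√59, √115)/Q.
[Q(γ) : Q] = 4 (equivalently, Q(γ) = Q(√59, √115))

Obviously Q(γ) ⊆ Q(√59, √115), and [Q(√59, √115):Q] = 4 (since 59, 115 are distinct squarefree integers > 1 with 6785 not a perfect square). To show equality we compute the minimal polynomial of γ. From γ = √59 + √115: γ^2 = 59 + 2√(6785) + 115 = 174 + 2√(6785), so γ^2 - 174 = 2√(6785); squaring, (γ^2 - 174)^2 = 4·6785, i.e. γ^4 - 348γ^2 + 30276 - 27140 = 0, i.e. γ^4 - 348γ^2 + 3136 = 0. So γ is a root of x^4 - 348x^2 + 3136. This polynomial is irreducible over Q: it has no rational root (each ±√59 ± √115 is irrational), and any factorization into two quadratics over Q would force √(6785) ∈ Q (pairing opposite roots) or √59, √115 ∈ Q (other pairings), all impossible. Hence [Q(γ):Q] = 4 = [Q(√59, √115):Q], so Q(γ) = Q(√59, √115).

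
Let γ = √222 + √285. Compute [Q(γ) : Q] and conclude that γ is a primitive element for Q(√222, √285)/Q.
[Q(γ) : Q] = 4 (equivalently, Q(γ) = Q(√222, √285))

Obviously Q(γ) ⊆ Q(√222, √285), and [Q(√222, √285):Q] = 4 (since 222, 285 are distinct squarefree integers > 1 with 63270 not a perfect square). To show equality we compute the minimal polynomial of γ. From γ = √222 + √285: γ^2 = 222 + 2√(63270) + 285 = 507 + 2√(63270), so γ^2 - 507 = 2√(63270); squaring, (γ^2 - 507)^2 = 4·63270, i.e. γ^4 - 1014γ^2 + 257049 - 253080 = 0, i.e. γ^4 - 1014γ^2 + 3969 = 0. So γ is a root of x^4 - 1014x^2 + 3969. This polynomial is irreducible over Q: it has no rational root (each ±√222 ± √285 is irrational), and any factorization into two quadratics over Q would force √(63270) ∈ Q (pairing opposite roots) or √222, √285 ∈ Q (other pairings), all impossible. Hence [Q(γ):Q] = 4 = [Q(√222, √285):Q], so Q(γ) = Q(√222, √285).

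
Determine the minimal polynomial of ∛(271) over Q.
m_α(x) = x^3 - 271

α satisfies α^3 = 271, so x^3 - 271 annihilates α. By the rational root test, a rational root p/q (in lowest terms) of x^3 - 271 would satisfy p^3 = 271 q^3, forcing q = 1 and p^3 = 271; but 271 is not a perfect cube, contradiction. A monic cubic over Q with no rational root is irreducible (any nontrivial factorization would include a linear factor). Hence x^3 - 271 is the minimal polynomial of α, and in particular [Q(α):Q] = 3.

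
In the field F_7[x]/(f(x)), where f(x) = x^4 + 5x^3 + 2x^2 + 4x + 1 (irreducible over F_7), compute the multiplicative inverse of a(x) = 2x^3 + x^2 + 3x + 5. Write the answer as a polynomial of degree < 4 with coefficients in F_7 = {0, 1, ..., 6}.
a(x)^(-1) ≡ 5x + 5 (mod f(x))

Since f is irreducible over F_7, F_7[x]/(f) is a field and a(x) ≠ 0 has an inverse. Apply the extended Euclidean algorithm to f(x) and a(x) in F_7[x]: f(x) = (4x + 4)·a(x) + (2). The last nonzero remainder is the constant 2 = gcd(f, a) in F_7. Back-substituting through the division chain expresses 2 = s(x)·a(x) + t(x)·f(x) with s(x) ≡ 3x + 3 (mod f), so (3x + 3)·a(x) ≡ 2 (mod f). Multiplying by 2^(-1) ≡ 4 in F_7 gives a(x)^(-1) ≡ 4·(3x + 3) ≡ 5x + 5 (mod f). Check: (2x^3 + x^2 + 3x + 5)·(5x + 5) = 3x^4 + x^3 + 6x^2 + 5x + 4 ≡ 1 (mod x^4 + 5x^3 + 2x^2 + 4x + 1).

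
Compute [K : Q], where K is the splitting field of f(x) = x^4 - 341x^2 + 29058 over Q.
[K : Q] = 4

Solving the quadratic in x^2: x^2 = (341 ± √(341^2 - 4·29058))/2 = (341 ± √49)/2 = (341 ± 7)/2, giving x^2 = 174 or x^2 = 167. So f(x) = (x^2 - 174)(x^2 - 167) and the roots of f are ±√174, ±√167. Hence the splitting field is K = Q(√174, √167). Since 174 and 167 are distinct squarefree integers > 1, their product 29058 is not a perfect square, so √167 ∉ Q(√174). By the tower law [K:Q] = [Q(√174,√167):Q(√174)] · [Q(√174):Q] = 2 · 2 = 4.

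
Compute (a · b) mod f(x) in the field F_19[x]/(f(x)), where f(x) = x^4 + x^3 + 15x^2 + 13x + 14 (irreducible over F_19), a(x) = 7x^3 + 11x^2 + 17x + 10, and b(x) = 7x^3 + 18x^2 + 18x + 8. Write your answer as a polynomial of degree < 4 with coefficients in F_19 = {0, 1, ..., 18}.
a · b ≡ 10x^3 + 16x^2 + 6x + 16 (mod f(x))

Multiply in F_19[x]: a(x)·b(x) = (7x^3 + 11x^2 + 17x + 10)·(7x^3 + 18x^2 + 18x + 8) = 11x^6 + 13x^5 + 6x^4 + 3x^3 + 4x^2 + 12x + 4. This has degree ≥ 4, so divide by f(x) over F_19: 11x^6 + 13x^5 + 6x^4 + 3x^3 + 4x^2 + 12x + 4 = (11x^2 + 2x + 10)·(x^4 + x^3 + 15x^2 + 13x + 14) + (10x^3 + 16x^2 + 6x + 16). Hence a·b ≡ 10x^3 + 16x^2 + 6x + 16 (mod f). (F_19[x]/(f) is a field with 19^4 = 130321 elements since f is irreducible of degree 4.)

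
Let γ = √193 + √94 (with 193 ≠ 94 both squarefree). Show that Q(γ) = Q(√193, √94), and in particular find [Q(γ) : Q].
[Q(γ) : Q] = 4 (equivalently, Q(γ) = Q(√193, √94))

Obviously Q(γ) ⊆ Q(√193, √94), and [Q(√193, √94):Q] = 4 (since 193, 94 are distinct squarefree integers > 1 with 18142 not a perfect square). To show equality we compute the minimal polynomial of γ. From γ = √193 + √94: γ^2 = 193 + 2√(18142) + 94 = 287 + 2√(18142), so γ^2 - 287 = 2√(18142); squaring, (γ^2 - 287)^2 = 4·18142, i.e. γ^4 - 574γ^2 + 82369 - 72568 = 0, i.e. γ^4 - 574γ^2 + 9801 = 0. So γ is a root of x^4 - 574x^2 + 9801. This polynomial is irreducible over Q: it has no rational root (each ±√193 ± √94 is irrational), and any factorization into two quadratics over Q would force √(18142) ∈ Q (pairing opposite roots) or √193, √94 ∈ Q (other pairings), all impossible. Hence [Q(γ):Q] = 4 = [Q(√193, √94):Q], so Q(γ) = Q(√193, √94).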